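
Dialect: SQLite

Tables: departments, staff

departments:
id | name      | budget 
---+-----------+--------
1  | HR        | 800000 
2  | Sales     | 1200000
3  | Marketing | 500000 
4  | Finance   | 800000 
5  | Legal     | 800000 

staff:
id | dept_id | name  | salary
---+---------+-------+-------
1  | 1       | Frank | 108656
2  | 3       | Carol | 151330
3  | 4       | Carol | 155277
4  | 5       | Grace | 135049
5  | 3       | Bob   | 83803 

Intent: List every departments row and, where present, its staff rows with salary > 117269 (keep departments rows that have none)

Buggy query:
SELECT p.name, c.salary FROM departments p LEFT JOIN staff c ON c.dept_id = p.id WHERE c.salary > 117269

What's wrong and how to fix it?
Bug: Filtering c.salary in WHERE discards the NULL rows produced by LEFT JOIN, turning it into an inner join

Fix: Move the right-table condition into the ON clause so unmatched parents are kept

Corrected query:
SELECT p.name, c.salary FROM departments p LEFT JOIN staff c ON c.dept_id = p.id AND c.salary > 117269

Result:
name      | salary
----------+-------
HR        | NULL  
Sales     | NULL  
Marketing | 151330
Finance   | 155277
Legal     | 135049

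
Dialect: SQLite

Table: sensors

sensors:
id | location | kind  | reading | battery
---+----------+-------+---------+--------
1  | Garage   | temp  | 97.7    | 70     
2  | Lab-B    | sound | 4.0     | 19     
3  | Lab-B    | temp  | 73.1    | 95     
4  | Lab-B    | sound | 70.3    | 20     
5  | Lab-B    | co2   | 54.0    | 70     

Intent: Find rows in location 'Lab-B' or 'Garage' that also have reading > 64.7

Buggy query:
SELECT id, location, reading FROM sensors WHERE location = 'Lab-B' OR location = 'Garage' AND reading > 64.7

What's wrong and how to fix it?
Bug: AND binds tighter than OR, so this parses as location = 'Lab-B' OR (location = 'Garage' AND reading > 64.7)

Fix: Add parentheses around the OR so the AND applies to both alternatives

Corrected query:
SELECT id, location, reading FROM sensors WHERE (location = 'Lab-B' OR location = 'Garage') AND reading > 64.7

Result:
id | location | reading
---+----------+--------
1  | Garage   | 97.7   
3  | Lab-B    | 73.1   
4  | Lab-B    | 70.3   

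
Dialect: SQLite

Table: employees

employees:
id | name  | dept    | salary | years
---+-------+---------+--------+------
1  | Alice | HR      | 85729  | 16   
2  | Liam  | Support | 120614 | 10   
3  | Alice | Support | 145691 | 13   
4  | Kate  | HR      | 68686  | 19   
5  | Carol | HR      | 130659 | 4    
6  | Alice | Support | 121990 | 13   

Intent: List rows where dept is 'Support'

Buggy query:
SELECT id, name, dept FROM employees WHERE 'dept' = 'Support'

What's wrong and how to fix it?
Bug: Single quotes denote string literals in SQL; the column name is being compared as a constant string

Fix: Reference the column as dept without single quotes

Corrected query:
SELECT id, name, dept FROM employees WHERE dept = 'Support'

Result:
id | name  | dept   
---+-------+--------
2  | Liam  | Support
3  | Alice | Support
6  | Alice | Support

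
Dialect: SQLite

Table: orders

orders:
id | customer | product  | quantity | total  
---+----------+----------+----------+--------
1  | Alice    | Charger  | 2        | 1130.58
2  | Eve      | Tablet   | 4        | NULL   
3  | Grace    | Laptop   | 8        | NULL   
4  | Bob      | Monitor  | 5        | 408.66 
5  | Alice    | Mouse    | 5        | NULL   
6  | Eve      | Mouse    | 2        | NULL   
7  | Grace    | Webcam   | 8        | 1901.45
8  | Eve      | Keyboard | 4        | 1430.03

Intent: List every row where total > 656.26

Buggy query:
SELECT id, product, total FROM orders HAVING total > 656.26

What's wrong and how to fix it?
Bug: HAVING filters the output of aggregation, but this query has no GROUP BY and no aggregate functions, so SQLite rejects it (HAVING clause on a non-aggregate query); the condition here is per row

Fix: Use WHERE for row-level filtering

Corrected query:
SELECT id, product, total FROM orders WHERE total > 656.26

Result:
id | product  | total  
---+----------+--------
1  | Charger  | 1130.58
7  | Webcam   | 1901.45
8  | Keyboard | 1430.03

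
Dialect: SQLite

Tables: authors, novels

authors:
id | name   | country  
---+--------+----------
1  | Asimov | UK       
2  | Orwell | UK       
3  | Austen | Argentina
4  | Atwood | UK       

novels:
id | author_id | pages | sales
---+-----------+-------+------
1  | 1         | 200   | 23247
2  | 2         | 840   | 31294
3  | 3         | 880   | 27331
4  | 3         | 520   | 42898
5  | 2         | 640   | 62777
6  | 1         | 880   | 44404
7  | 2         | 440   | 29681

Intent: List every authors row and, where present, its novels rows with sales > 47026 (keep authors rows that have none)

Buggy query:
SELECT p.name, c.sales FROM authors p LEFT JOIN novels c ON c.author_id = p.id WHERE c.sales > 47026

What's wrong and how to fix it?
Bug: Filtering c.sales in WHERE discards the NULL rows produced by LEFT JOIN, turning it into an inner join

Fix: Put 'c.sales > 47026' in the JOIN's ON clause instead of WHERE

Corrected query:
SELECT p.name, c.sales FROM authors p LEFT JOIN novels c ON c.author_id = p.id AND c.sales > 47026

Result:
name   | sales
-------+------
Asimov | NULL 
Orwell | 62777
Austen | NULL 
Atwood | NULL 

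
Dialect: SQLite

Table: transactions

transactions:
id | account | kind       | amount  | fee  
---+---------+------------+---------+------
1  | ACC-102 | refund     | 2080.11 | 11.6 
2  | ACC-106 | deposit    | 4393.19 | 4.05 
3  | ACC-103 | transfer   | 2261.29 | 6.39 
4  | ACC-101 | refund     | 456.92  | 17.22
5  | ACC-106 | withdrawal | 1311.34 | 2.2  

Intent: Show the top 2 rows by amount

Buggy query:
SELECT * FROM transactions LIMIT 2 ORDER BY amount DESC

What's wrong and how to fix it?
Bug: LIMIT must come after ORDER BY

Fix: Sort with ORDER BY, then apply LIMIT

Corrected query:
SELECT * FROM transactions ORDER BY amount DESC LIMIT 2

Result:
id | account | kind     | amount  | fee 
---+---------+----------+---------+-----
2  | ACC-106 | deposit  | 4393.19 | 4.05
3  | ACC-103 | transfer | 2261.29 | 6.39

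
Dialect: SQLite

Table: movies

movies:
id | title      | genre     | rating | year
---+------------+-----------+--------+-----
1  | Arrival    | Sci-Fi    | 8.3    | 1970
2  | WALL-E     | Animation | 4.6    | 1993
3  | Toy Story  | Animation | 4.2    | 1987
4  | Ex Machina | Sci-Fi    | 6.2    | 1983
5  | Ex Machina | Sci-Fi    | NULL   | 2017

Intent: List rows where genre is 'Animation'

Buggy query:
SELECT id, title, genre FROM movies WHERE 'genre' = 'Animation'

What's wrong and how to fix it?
Bug: Single quotes denote string literals in SQL; the column name is being compared as a constant string

Fix: Remove the quotes around the column name (or use double quotes for an identifier)

Corrected query:
SELECT id, title, genre FROM movies WHERE genre = 'Animation'

Result:
id | title     | genre    
---+-----------+----------
2  | WALL-E    | Animation
3  | Toy Story | Animation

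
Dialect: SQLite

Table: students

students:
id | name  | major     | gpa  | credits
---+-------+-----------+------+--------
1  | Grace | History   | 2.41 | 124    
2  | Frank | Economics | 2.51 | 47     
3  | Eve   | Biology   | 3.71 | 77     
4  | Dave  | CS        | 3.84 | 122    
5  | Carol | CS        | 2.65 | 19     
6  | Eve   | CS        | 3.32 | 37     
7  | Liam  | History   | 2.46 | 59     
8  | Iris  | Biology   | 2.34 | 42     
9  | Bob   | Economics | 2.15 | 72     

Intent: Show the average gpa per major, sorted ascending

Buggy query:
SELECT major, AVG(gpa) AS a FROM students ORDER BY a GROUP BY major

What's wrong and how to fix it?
Bug: GROUP BY must precede ORDER BY

Fix: Move ORDER BY to the end, after GROUP BY

Corrected query:
SELECT major, AVG(gpa) AS a FROM students GROUP BY major ORDER BY a

Result:
major     | a    
----------+------
Economics | 2.33 
History   | 2.435
Biology   | 3.025
CS        | 3.27 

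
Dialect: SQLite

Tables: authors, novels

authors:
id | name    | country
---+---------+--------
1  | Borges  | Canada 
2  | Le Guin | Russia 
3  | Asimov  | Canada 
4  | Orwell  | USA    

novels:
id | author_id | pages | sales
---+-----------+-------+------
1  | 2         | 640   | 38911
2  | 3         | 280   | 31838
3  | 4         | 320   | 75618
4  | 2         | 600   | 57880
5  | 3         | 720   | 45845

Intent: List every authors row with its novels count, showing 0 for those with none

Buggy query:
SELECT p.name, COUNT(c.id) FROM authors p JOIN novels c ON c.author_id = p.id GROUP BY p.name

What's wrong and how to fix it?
Bug: An inner join excludes parents with zero children

Fix: Switch to LEFT JOIN to retain unmatched parent rows

Corrected query:
SELECT p.name, COUNT(c.id) FROM authors p LEFT JOIN novels c ON c.author_id = p.id GROUP BY p.name

Result:
name    | COUNT(c.id)
--------+------------
Asimov  | 2          
Borges  | 0          
Le Guin | 2          
Orwell  | 1          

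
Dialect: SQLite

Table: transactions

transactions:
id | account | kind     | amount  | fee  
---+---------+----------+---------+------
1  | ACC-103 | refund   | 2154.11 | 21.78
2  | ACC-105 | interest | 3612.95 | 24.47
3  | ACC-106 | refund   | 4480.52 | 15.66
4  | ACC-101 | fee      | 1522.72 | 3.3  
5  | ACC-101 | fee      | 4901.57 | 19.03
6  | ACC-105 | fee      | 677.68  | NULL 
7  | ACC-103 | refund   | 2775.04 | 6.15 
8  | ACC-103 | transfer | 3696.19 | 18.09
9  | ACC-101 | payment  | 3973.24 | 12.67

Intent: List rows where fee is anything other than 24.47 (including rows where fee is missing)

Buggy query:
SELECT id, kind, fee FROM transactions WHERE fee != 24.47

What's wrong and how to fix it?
Bug: 'fee != 24.47' is unknown when fee is NULL, so NULL rows are silently excluded

Fix: Add an explicit OR fee IS NULL to include the missing-value rows

Corrected query:
SELECT id, kind, fee FROM transactions WHERE fee != 24.47 OR fee IS NULL

Result:
id | kind     | fee  
---+----------+------
1  | refund   | 21.78
3  | refund   | 15.66
4  | fee      | 3.3  
5  | fee      | 19.03
6  | fee      | NULL 
7  | refund   | 6.15 
8  | transfer | 18.09
9  | payment  | 12.67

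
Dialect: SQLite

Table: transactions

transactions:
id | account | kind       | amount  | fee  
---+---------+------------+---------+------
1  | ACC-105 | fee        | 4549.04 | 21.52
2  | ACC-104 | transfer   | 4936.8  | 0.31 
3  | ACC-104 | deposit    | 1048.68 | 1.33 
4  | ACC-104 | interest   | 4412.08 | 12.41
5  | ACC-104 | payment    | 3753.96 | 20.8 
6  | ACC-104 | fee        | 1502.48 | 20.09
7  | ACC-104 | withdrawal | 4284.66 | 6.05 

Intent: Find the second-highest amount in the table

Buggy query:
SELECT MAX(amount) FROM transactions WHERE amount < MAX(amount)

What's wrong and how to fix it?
Bug: MAX(amount) on the right of the comparison is an aggregate-in-WHERE error

Fix: Put the inner MAX in a scalar subquery

Corrected query:
SELECT MAX(amount) FROM transactions WHERE amount < (SELECT MAX(amount) FROM transactions)

Result:
MAX(amount)
-----------
4549.04    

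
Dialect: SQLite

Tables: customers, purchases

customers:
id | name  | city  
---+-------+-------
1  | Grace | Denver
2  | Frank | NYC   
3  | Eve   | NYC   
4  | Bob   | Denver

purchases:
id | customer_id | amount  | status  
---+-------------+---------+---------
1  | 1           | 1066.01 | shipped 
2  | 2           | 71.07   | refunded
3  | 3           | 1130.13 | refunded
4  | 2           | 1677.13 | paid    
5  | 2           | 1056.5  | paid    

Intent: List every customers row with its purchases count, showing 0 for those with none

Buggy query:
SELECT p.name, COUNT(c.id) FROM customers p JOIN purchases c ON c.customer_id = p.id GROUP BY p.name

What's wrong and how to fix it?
Bug: An inner join excludes parents with zero children

Fix: Switch to LEFT JOIN to retain unmatched parent rows

Corrected query:
SELECT p.name, COUNT(c.id) FROM customers p LEFT JOIN purchases c ON c.customer_id = p.id GROUP BY p.name

Result:
name  | COUNT(c.id)
------+------------
Bob   | 0          
Eve   | 1          
Frank | 3          
Grace | 1          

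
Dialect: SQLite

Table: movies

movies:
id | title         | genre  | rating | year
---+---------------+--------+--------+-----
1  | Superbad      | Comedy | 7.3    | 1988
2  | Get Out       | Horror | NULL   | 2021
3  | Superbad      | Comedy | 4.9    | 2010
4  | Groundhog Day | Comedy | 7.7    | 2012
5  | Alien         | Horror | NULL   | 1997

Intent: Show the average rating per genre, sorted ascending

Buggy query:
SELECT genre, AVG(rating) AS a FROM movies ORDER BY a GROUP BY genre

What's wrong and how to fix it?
Bug: ORDER BY appears before GROUP BY; SQL clause order requires GROUP BY first

Fix: Reorder: SELECT … FROM … GROUP BY … ORDER BY …

Corrected query:
SELECT genre, AVG(rating) AS a FROM movies GROUP BY genre ORDER BY a

Result:
genre  | a       
-------+---------
Horror | NULL    
Comedy | 6.633333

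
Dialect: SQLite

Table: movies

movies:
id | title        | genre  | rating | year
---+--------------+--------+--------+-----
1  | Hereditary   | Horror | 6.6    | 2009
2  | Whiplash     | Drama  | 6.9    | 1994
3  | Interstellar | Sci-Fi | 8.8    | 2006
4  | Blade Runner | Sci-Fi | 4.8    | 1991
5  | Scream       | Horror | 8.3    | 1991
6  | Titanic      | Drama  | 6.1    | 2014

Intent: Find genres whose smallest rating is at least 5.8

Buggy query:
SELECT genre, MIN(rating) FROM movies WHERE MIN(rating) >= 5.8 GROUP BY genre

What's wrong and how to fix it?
Bug: MIN() in WHERE is a misuse of aggregate

Fix: Replace WHERE with HAVING after the GROUP BY

Corrected query:
SELECT genre, MIN(rating) FROM movies GROUP BY genre HAVING MIN(rating) >= 5.8

Result:
genre  | MIN(rating)
-------+------------
Drama  | 6.1        
Horror | 6.6        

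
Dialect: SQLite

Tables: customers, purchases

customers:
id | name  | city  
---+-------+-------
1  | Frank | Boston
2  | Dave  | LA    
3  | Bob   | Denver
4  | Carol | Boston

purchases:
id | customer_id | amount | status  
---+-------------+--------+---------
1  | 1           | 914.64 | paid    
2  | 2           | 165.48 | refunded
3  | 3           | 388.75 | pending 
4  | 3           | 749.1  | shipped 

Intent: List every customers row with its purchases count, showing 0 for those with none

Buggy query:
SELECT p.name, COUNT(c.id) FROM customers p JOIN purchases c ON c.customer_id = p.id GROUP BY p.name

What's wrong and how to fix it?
Bug: An inner join excludes parents with zero children

Fix: Switch to LEFT JOIN to retain unmatched parent rows

Corrected query:
SELECT p.name, COUNT(c.id) FROM customers p LEFT JOIN purchases c ON c.customer_id = p.id GROUP BY p.name

Result:
name  | COUNT(c.id)
------+------------
Bob   | 2          
Carol | 0          
Dave  | 1          
Frank | 1          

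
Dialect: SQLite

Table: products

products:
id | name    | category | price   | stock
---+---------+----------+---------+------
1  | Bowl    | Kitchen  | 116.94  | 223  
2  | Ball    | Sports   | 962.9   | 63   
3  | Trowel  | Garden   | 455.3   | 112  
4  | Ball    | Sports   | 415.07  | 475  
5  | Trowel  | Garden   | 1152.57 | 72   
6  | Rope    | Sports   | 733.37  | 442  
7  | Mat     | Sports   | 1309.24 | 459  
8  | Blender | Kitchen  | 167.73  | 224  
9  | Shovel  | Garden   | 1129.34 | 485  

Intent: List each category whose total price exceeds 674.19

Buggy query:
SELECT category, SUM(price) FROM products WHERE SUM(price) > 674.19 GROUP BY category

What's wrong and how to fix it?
Bug: SUM(price) is an aggregate, but WHERE filters rows before aggregation

Fix: Use HAVING (which filters groups after aggregation) instead of WHERE

Corrected query:
SELECT category, SUM(price) FROM products GROUP BY category HAVING SUM(price) > 674.19

Result:
category | SUM(price)
---------+-----------
Garden   | 2737.21   
Sports   | 3420.58   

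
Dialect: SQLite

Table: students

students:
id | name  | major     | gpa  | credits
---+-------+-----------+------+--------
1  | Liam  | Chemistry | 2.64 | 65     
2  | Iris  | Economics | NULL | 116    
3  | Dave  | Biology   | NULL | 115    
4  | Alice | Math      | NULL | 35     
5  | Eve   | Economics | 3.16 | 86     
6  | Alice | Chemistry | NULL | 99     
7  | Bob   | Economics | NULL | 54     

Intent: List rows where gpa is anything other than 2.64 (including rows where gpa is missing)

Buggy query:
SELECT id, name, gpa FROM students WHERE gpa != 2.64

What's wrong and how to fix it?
Bug: 'gpa != 2.64' is unknown when gpa is NULL, so NULL rows are silently excluded

Fix: Add an explicit OR gpa IS NULL to include the missing-value rows

Corrected query:
SELECT id, name, gpa FROM students WHERE gpa != 2.64 OR gpa IS NULL

Result:
id | name  | gpa 
---+-------+-----
2  | Iris  | NULL
3  | Dave  | NULL
4  | Alice | NULL
5  | Eve   | 3.16
6  | Alice | NULL
7  | Bob   | NULL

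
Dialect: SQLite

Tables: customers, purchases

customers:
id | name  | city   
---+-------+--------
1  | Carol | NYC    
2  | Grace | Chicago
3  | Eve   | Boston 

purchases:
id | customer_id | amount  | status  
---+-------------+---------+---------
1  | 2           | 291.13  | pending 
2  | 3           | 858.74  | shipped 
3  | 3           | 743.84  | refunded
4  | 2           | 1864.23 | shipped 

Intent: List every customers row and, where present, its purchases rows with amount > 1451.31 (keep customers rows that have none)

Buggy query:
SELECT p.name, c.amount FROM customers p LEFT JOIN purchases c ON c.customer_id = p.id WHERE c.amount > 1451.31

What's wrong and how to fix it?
Bug: Filtering c.amount in WHERE discards the NULL rows produced by LEFT JOIN, turning it into an inner join

Fix: Move the right-table condition into the ON clause so unmatched parents are kept

Corrected query:
SELECT p.name, c.amount FROM customers p LEFT JOIN purchases c ON c.customer_id = p.id AND c.amount > 1451.31

Result:
name  | amount 
------+--------
Carol | NULL   
Grace | 1864.23
Eve   | NULL   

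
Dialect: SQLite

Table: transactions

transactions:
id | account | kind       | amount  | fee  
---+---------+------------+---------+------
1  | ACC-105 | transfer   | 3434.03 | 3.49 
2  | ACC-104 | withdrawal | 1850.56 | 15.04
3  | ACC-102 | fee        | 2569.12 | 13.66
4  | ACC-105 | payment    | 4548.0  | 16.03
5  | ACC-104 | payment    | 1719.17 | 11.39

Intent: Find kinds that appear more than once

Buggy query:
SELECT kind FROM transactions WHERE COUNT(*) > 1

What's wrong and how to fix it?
Bug: COUNT(*) is an aggregate and cannot be used in WHERE

Fix: Group first, then use HAVING for the count condition

Corrected query:
SELECT kind FROM transactions GROUP BY kind HAVING COUNT(*) > 1

Result:
kind   
-------
payment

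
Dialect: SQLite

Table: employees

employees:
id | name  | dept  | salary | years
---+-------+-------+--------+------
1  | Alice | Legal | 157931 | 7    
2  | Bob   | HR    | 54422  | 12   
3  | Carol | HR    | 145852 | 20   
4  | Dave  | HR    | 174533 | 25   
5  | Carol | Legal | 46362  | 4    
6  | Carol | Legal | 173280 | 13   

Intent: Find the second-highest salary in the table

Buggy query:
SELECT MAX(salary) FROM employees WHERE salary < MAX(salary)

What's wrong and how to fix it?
Bug: MAX(salary) on the right of the comparison is an aggregate-in-WHERE error

Fix: Compute the overall MAX in a subquery, then take MAX of rows below it

Corrected query:
SELECT MAX(salary) FROM employees WHERE salary < (SELECT MAX(salary) FROM employees)

Result:
MAX(salary)
-----------
173280     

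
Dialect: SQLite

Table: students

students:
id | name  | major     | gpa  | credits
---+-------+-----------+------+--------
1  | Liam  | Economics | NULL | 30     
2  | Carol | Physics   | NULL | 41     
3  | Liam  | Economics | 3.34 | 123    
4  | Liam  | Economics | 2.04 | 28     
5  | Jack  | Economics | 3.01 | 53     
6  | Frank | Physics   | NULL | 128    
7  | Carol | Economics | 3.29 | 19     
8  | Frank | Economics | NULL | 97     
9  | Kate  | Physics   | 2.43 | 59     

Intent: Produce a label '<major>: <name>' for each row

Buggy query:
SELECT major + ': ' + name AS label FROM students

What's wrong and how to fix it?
Bug: SQLite uses || for string concatenation; + coerces text to numbers (yielding 0)

Fix: Replace + with || to concatenate text

Corrected query:
SELECT major || ': ' || name AS label FROM students

Result:
label           
----------------
Economics: Liam 
Physics: Carol  
Economics: Liam 
Economics: Liam 
Economics: Jack 
Physics: Frank  
Economics: Carol
Economics: Frank
Physics: Kate   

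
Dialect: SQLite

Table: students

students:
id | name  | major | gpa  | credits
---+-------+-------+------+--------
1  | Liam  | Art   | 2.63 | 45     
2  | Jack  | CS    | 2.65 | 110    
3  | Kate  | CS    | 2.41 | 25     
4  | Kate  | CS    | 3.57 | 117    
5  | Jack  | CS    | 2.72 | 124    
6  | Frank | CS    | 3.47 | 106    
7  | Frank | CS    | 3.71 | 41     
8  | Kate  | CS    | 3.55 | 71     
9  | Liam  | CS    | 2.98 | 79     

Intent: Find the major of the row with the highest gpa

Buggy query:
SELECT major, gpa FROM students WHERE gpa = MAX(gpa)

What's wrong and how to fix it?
Bug: MAX(gpa) is an aggregate and cannot be used directly in WHERE

Fix: Use a subquery: WHERE gpa = (SELECT MAX(gpa) FROM students)

Corrected query:
SELECT major, gpa FROM students WHERE gpa = (SELECT MAX(gpa) FROM students)

Result:
major | gpa 
------+-----
CS    | 3.71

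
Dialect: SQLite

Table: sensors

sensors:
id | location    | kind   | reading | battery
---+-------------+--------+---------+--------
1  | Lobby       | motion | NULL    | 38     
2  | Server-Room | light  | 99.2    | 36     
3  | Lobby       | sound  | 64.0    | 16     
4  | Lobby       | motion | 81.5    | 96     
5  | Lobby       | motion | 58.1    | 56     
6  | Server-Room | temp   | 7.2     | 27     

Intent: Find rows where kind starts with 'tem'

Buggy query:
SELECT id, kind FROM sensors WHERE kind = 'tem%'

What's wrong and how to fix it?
Bug: '=' compares the literal string including the % character; pattern matching needs LIKE

Fix: Replace '=' with LIKE so 'tem%' is treated as a pattern

Corrected query:
SELECT id, kind FROM sensors WHERE kind LIKE 'tem%'

Result:
id | kind
---+-----
6  | temp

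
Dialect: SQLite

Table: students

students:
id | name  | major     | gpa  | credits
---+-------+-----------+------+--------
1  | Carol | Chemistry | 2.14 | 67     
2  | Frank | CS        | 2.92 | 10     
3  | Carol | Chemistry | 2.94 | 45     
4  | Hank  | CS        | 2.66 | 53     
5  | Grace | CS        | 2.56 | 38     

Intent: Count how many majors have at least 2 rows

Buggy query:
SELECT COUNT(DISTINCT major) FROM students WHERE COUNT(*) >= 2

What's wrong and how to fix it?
Bug: WHERE filters individual rows, not groups, so a group-level COUNT is invalid there

Fix: Group first with HAVING COUNT(*) >= 2, then COUNT the resulting groups

Corrected query:
SELECT COUNT(*) FROM (SELECT major FROM students GROUP BY major HAVING COUNT(*) >= 2)

Result:
COUNT(*)
--------
2       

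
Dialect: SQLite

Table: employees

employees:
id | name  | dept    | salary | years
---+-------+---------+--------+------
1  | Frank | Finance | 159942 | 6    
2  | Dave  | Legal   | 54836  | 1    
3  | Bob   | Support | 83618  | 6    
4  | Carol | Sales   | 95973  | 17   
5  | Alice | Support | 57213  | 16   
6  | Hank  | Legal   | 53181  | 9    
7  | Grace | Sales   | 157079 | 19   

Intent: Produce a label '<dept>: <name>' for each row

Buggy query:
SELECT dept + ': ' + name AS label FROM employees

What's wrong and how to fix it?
Bug: '+' is numeric addition; on text columns SQLite converts them to 0 instead of concatenating

Fix: Use the || operator for string concatenation

Corrected query:
SELECT dept || ': ' || name AS label FROM employees

Result:
label         
--------------
Finance: Frank
Legal: Dave   
Support: Bob  
Sales: Carol  
Support: Alice
Legal: Hank   
Sales: Grace  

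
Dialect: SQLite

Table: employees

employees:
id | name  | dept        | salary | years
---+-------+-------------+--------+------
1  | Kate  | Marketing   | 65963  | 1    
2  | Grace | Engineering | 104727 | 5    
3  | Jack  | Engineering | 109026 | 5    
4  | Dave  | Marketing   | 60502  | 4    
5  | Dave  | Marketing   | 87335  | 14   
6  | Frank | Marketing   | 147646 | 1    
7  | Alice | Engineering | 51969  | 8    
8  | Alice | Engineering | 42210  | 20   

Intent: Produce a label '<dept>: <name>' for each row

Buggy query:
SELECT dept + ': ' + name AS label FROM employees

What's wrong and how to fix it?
Bug: '+' is numeric addition; on text columns SQLite converts them to 0 instead of concatenating

Fix: Use the || operator for string concatenation

Corrected query:
SELECT dept || ': ' || name AS label FROM employees

Result:
label             
------------------
Marketing: Kate   
Engineering: Grace
Engineering: Jack 
Marketing: Dave   
Marketing: Dave   
Marketing: Frank  
Engineering: Alice
Engineering: Alice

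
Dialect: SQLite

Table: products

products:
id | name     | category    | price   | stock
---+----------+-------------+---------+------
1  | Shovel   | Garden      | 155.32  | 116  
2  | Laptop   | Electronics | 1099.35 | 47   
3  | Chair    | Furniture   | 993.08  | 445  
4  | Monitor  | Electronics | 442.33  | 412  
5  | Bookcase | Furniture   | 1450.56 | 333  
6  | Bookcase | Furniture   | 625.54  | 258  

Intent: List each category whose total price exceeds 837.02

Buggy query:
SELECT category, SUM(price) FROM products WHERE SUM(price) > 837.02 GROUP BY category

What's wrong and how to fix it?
Bug: Aggregate functions cannot appear in a WHERE clause

Fix: Use HAVING (which filters groups after aggregation) instead of WHERE

Corrected query:
SELECT category, SUM(price) FROM products GROUP BY category HAVING SUM(price) > 837.02

Result:
category    | SUM(price)
------------+-----------
Electronics | 1541.68   
Furniture   | 3069.18   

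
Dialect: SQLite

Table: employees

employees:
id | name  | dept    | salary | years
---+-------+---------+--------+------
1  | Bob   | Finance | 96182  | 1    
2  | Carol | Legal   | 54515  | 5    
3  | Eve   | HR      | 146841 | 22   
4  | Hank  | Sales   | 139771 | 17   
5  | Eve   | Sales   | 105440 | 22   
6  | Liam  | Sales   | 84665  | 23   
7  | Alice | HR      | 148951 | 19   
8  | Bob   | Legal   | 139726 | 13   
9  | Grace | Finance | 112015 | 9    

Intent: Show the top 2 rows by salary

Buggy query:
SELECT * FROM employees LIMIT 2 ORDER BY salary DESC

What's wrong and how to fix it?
Bug: ORDER BY cannot follow LIMIT; LIMIT is the final clause

Fix: Swap the clauses: ORDER BY first, then LIMIT

Corrected query:
SELECT * FROM employees ORDER BY salary DESC LIMIT 2

Result:
id | name  | dept | salary | years
---+-------+------+--------+------
7  | Alice | HR   | 148951 | 19   
3  | Eve   | HR   | 146841 | 22   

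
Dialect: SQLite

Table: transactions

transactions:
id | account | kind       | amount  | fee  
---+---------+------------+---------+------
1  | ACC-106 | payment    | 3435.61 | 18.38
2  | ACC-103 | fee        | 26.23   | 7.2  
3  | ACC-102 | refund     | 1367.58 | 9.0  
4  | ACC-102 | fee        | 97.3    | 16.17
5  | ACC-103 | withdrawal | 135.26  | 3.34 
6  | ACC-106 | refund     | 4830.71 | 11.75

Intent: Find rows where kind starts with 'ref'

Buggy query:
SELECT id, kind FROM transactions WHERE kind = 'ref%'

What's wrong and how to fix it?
Bug: Wildcards only work with LIKE; '=' treats '%' as a literal character

Fix: Use LIKE for wildcard pattern matching

Corrected query:
SELECT id, kind FROM transactions WHERE kind LIKE 'ref%'

Result:
id | kind  
---+-------
3  | refund
6  | refund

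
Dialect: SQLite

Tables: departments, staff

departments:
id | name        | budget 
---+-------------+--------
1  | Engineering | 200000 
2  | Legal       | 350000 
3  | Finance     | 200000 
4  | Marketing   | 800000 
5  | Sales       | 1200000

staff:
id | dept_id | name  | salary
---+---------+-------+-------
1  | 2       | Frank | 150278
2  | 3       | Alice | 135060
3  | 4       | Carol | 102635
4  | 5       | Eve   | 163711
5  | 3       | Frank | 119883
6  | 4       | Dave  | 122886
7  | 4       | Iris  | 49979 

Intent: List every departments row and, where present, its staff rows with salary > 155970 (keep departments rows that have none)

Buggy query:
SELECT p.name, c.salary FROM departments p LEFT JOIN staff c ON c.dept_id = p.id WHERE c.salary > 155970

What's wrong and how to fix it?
Bug: A WHERE condition on the right-hand table after LEFT JOIN drops unmatched parents

Fix: Move the right-table condition into the ON clause so unmatched parents are kept

Corrected query:
SELECT p.name, c.salary FROM departments p LEFT JOIN staff c ON c.dept_id = p.id AND c.salary > 155970

Result:
name        | salary
------------+-------
Engineering | NULL  
Legal       | NULL  
Finance     | NULL  
Marketing   | NULL  
Sales       | 163711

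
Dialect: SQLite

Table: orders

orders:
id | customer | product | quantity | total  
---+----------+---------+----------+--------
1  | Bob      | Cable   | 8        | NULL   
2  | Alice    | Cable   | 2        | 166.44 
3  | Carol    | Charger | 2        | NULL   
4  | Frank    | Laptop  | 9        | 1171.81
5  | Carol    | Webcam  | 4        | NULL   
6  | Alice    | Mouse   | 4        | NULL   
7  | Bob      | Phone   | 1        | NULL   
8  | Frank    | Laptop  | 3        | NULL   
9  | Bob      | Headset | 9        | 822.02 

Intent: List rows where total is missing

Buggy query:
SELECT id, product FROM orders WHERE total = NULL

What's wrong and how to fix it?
Bug: Comparing to NULL with '=' never matches; NULL = NULL is unknown, not true

Fix: Replace '= NULL' with 'IS NULL'

Corrected query:
SELECT id, product FROM orders WHERE total IS NULL

Result:
id | product
---+--------
1  | Cable  
3  | Charger
5  | Webcam 
6  | Mouse  
7  | Phone  
8  | Laptop 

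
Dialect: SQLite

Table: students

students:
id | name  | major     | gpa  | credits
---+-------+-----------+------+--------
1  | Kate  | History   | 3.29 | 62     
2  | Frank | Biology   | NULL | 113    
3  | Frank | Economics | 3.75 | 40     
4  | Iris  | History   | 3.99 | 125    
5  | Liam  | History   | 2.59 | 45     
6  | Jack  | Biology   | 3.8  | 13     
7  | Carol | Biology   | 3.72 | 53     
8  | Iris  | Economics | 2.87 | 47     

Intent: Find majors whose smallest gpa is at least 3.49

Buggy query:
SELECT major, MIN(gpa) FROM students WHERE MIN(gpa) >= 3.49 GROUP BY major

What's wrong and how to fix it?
Bug: Aggregates like MIN are computed per group after WHERE runs

Fix: Use HAVING for the per-group MIN condition

Corrected query:
SELECT major, MIN(gpa) FROM students GROUP BY major HAVING MIN(gpa) >= 3.49

Result:
major   | MIN(gpa)
--------+---------
Biology | 3.72    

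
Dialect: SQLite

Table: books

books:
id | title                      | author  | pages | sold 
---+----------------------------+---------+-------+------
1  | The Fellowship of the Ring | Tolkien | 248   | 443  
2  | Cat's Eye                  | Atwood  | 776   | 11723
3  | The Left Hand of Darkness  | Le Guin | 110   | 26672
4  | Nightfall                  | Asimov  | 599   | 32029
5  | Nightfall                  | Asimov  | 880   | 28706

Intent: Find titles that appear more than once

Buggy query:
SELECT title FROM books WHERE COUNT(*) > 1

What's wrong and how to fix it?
Bug: COUNT(*) is an aggregate and cannot be used in WHERE

Fix: GROUP BY title, then filter groups with HAVING COUNT(*) > 1

Corrected query:
SELECT title FROM books GROUP BY title HAVING COUNT(*) > 1

Result:
title    
---------
Nightfall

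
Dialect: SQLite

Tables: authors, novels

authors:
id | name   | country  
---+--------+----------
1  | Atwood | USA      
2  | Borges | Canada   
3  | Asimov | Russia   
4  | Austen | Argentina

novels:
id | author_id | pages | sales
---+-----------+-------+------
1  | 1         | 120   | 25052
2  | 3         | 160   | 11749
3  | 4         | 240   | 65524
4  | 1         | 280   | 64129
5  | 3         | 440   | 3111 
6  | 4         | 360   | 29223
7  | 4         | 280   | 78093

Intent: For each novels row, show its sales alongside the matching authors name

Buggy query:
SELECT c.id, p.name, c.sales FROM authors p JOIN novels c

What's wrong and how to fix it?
Bug: Missing join condition: each novels row is matched to all authors rows instead of just its own

Fix: Add ON c.author_id = p.id to the JOIN

Corrected query:
SELECT c.id, p.name, c.sales FROM authors p JOIN novels c ON c.author_id = p.id

Result:
id | name   | sales
---+--------+------
1  | Atwood | 25052
2  | Asimov | 11749
3  | Austen | 65524
4  | Atwood | 64129
5  | Asimov | 3111 
6  | Austen | 29223
7  | Austen | 78093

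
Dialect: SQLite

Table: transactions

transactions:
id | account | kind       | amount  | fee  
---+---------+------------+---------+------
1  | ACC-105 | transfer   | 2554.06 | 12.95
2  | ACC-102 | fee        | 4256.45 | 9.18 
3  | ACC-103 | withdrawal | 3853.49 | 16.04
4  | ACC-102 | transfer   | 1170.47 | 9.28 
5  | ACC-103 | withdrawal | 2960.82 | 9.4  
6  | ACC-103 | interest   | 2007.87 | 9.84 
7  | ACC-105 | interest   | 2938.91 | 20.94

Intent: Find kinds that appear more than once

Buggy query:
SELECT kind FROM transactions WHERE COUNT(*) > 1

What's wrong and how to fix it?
Bug: COUNT(*) is an aggregate and cannot be used in WHERE

Fix: GROUP BY kind, then filter groups with HAVING COUNT(*) > 1

Corrected query:
SELECT kind FROM transactions GROUP BY kind HAVING COUNT(*) > 1

Result:
kind      
----------
interest  
transfer  
withdrawal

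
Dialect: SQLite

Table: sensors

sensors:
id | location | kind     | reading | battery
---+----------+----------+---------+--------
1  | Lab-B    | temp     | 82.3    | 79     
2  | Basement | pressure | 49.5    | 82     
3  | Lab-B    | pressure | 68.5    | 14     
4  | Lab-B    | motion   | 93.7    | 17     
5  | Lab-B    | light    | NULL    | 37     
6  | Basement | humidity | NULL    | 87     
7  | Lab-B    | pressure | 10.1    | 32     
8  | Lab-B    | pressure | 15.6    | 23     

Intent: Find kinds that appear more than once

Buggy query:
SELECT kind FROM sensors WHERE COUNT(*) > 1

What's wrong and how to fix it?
Bug: COUNT(*) is an aggregate and cannot be used in WHERE

Fix: Group first, then use HAVING for the count condition

Corrected query:
SELECT kind FROM sensors GROUP BY kind HAVING COUNT(*) > 1

Result:
kind    
--------
pressure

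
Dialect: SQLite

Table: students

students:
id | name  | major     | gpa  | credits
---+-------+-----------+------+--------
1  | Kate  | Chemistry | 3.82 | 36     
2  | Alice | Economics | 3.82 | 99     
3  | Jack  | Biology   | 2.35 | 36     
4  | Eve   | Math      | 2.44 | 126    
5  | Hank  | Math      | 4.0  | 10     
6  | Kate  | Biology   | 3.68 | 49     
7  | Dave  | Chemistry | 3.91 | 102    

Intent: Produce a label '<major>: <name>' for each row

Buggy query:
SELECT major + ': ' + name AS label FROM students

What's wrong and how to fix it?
Bug: SQLite uses || for string concatenation; + coerces text to numbers (yielding 0)

Fix: Replace + with || to concatenate text

Corrected query:
SELECT major || ': ' || name AS label FROM students

Result:
label           
----------------
Chemistry: Kate 
Economics: Alice
Biology: Jack   
Math: Eve       
Math: Hank      
Biology: Kate   
Chemistry: Dave 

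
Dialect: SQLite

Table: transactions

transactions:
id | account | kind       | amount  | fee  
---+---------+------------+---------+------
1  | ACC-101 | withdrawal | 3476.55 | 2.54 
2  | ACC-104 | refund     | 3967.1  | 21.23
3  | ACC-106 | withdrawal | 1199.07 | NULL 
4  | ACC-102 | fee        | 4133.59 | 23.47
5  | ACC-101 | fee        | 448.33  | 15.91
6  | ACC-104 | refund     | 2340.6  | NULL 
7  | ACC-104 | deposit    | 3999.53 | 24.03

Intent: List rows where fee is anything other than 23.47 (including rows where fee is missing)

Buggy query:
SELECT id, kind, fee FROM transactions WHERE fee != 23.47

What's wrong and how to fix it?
Bug: 'fee != 23.47' is unknown when fee is NULL, so NULL rows are silently excluded

Fix: Add an explicit OR fee IS NULL to include the missing-value rows

Corrected query:
SELECT id, kind, fee FROM transactions WHERE fee != 23.47 OR fee IS NULL

Result:
id | kind       | fee  
---+------------+------
1  | withdrawal | 2.54 
2  | refund     | 21.23
3  | withdrawal | NULL 
5  | fee        | 15.91
6  | refund     | NULL 
7  | deposit    | 24.03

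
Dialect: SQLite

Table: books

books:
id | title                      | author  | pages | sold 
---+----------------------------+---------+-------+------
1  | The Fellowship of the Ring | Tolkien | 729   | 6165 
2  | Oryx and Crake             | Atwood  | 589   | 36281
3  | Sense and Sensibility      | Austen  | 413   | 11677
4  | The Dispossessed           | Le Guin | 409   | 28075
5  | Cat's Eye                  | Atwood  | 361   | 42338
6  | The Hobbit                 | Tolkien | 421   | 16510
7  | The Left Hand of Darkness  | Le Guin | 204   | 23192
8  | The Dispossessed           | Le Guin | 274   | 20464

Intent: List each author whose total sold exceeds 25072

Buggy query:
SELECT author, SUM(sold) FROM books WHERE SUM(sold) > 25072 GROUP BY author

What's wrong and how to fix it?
Bug: Aggregate functions cannot appear in a WHERE clause

Fix: Move the aggregate condition to a HAVING clause

Corrected query:
SELECT author, SUM(sold) FROM books GROUP BY author HAVING SUM(sold) > 25072

Result:
author  | SUM(sold)
--------+----------
Atwood  | 78619    
Le Guin | 71731    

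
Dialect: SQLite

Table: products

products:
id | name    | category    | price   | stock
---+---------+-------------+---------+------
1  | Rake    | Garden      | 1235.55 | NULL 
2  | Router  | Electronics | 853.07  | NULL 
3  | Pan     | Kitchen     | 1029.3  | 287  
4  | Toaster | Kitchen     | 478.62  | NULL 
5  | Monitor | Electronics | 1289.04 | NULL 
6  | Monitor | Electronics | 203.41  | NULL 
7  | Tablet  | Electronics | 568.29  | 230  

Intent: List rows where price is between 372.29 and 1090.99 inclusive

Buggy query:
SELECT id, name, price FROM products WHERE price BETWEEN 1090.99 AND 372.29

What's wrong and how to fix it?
Bug: The bounds are reversed; BETWEEN a AND b requires a <= b to match anything

Fix: Write BETWEEN 372.29 AND 1090.99

Corrected query:
SELECT id, name, price FROM products WHERE price BETWEEN 372.29 AND 1090.99

Result:
id | name    | price 
---+---------+-------
2  | Router  | 853.07
3  | Pan     | 1029.3
4  | Toaster | 478.62
7  | Tablet  | 568.29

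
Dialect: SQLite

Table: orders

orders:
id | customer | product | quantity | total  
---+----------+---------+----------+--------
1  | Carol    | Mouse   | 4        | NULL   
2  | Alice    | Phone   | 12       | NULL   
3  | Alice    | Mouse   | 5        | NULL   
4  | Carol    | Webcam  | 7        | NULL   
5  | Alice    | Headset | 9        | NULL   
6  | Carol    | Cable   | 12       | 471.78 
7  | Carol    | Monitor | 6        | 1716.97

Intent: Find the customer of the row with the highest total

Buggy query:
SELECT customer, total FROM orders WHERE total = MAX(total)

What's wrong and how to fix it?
Bug: MAX(total) is an aggregate and cannot be used directly in WHERE

Fix: Wrap MAX in a scalar subquery so WHERE compares against a single value

Corrected query:
SELECT customer, total FROM orders WHERE total = (SELECT MAX(total) FROM orders)

Result:
customer | total  
---------+--------
Carol    | 1716.97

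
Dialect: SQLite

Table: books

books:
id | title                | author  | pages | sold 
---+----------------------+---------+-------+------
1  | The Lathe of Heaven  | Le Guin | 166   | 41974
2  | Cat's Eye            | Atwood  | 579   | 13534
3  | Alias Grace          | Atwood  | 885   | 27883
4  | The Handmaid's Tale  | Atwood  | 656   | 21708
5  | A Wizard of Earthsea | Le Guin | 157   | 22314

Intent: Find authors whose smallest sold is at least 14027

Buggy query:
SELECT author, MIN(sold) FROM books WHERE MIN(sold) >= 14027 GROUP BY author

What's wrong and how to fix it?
Bug: MIN() in WHERE is a misuse of aggregate

Fix: Use HAVING for the per-group MIN condition

Corrected query:
SELECT author, MIN(sold) FROM books GROUP BY author HAVING MIN(sold) >= 14027

Result:
author  | MIN(sold)
--------+----------
Le Guin | 22314    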